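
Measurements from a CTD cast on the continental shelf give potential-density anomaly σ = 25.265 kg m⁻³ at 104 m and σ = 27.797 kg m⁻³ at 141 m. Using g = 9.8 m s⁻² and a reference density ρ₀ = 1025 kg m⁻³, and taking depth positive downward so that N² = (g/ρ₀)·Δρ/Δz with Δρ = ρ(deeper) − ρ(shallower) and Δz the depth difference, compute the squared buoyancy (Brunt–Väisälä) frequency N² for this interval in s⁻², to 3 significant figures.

6.54 × 10⁻⁴ s⁻²

Δρ = 1027.797 − 1025.265 = 2.532 kg m⁻³ over Δz = 141 − 104 = 37 m.
N² = (9.8/1025) × (2.532/37) = 6.5428 × 10⁻⁴ s⁻² ≈ 6.54 × 10⁻⁴ s⁻².
N² > 0, so the interval is statically stable.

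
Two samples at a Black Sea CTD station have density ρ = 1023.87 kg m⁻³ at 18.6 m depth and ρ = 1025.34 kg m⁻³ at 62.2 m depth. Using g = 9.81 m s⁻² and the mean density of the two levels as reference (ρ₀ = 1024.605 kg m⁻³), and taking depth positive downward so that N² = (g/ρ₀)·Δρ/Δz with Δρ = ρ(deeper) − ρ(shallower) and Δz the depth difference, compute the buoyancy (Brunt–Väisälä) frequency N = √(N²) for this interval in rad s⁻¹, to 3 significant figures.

Δρ = 1025.34 − 1023.87 = 1.47 kg m⁻³ over Δz = 62.2 − 18.6 = 43.6 m.
N² = (9.81/1024.605) × (1.47/43.6) = 3.2281 × 10⁻⁴ s⁻².
N = √(3.2281 × 10⁻⁴) = 0.017967 rad s⁻¹ ≈ 0.0180 rad s⁻¹.

0.0180 rad s⁻¹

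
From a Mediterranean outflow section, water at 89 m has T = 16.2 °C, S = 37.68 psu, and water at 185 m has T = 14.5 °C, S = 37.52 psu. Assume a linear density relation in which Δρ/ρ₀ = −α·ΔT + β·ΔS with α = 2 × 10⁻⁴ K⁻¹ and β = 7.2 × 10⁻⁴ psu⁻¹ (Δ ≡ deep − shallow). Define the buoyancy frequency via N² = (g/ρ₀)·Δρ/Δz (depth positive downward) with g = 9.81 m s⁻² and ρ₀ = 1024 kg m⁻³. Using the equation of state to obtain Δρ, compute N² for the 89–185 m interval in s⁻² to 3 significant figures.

ΔT = -1.7 K, ΔS = -0.16 psu (deep − shallow).
Δρ/ρ₀ = −αΔT + βΔS = 3.40 × 10⁻⁴ − 1.152 × 10⁻⁴ = 2.248 × 10⁻⁴, so Δρ ≈ 0.2302 kg m⁻³.
N² = (g/ρ₀)·Δρ/Δz = g·(Δρ/ρ₀)/Δz = 9.81 × 2.248 × 10⁻⁴ / 96 = 2.2972 × 10⁻⁵ s⁻² ≈ 2.30 × 10⁻⁵ s⁻².

2.30 × 10⁻⁵ s⁻²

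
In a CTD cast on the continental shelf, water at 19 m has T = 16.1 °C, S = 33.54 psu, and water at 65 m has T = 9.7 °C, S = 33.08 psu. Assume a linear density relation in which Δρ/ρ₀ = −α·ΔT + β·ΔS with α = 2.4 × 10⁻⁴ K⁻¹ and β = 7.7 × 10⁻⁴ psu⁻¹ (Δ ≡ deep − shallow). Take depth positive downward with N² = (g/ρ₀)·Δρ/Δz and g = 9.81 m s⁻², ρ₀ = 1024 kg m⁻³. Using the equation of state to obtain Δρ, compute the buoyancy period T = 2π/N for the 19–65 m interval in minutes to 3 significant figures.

6.60 min

ΔT = -6.4 K, ΔS = -0.46 psu (deep − shallow).
Δρ/ρ₀ = −αΔT + βΔS = 1.536 × 10⁻³ − 3.542 × 10⁻⁴ = 1.1818 × 10⁻³, so Δρ ≈ 1.210 kg m⁻³.
N² = (g/ρ₀)·Δρ/Δz = g·(Δρ/ρ₀)/Δz = 9.81 × 1.1818 × 10⁻³ / 46 = 2.5203 × 10⁻⁴ s⁻².
N = √(2.5203 × 10⁻⁴) = 0.015875 rad s⁻¹ → T = 2π/N = 395.79 s = 6.5965 min ≈ 6.60 min.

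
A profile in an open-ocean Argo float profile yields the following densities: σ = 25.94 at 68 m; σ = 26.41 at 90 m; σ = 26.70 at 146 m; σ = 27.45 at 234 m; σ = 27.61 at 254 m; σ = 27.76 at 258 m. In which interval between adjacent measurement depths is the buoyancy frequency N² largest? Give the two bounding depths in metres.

254–258 m

Compute the density gradient over each adjacent pair:
  68–90 m: Δρ/Δz = 0.47/22 = 0.021 kg m⁻⁴
  90–146 m: Δρ/Δz = 0.29/56 = 5.2 × 10⁻³ kg m⁻⁴
  146–234 m: Δρ/Δz = 0.75/88 = 8.5 × 10⁻³ kg m⁻⁴
  234–254 m: Δρ/Δz = 0.16/20 = 8.0 × 10⁻³ kg m⁻⁴
  254–258 m: Δρ/Δz = 0.15/4 = 0.037 kg m⁻⁴
The largest gradient is in the 254–258 m interval — the pycnocline.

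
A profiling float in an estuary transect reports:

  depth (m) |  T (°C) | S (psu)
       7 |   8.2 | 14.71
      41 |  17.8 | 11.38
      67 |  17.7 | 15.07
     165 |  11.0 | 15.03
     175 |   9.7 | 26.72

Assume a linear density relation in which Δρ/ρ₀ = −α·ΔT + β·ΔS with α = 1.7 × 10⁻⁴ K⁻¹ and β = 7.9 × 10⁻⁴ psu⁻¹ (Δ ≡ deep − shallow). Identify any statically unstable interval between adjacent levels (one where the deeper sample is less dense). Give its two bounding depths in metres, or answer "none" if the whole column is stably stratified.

Evaluate Δρ/ρ₀ = −αΔT + βΔS across each adjacent pair:
  7–41 m: −αΔT+βΔS = −(1.7 × 10⁻⁴)(+9.6)+(7.9 × 10⁻⁴)(-3.33) = -4.3 × 10⁻³ → UNSTABLE
  41–67 m: −αΔT+βΔS = −(1.7 × 10⁻⁴)(-0.1)+(7.9 × 10⁻⁴)(+3.69) = 2.9 × 10⁻³ → stable
  67–165 m: −αΔT+βΔS = −(1.7 × 10⁻⁴)(-6.7)+(7.9 × 10⁻⁴)(-0.04) = 1.1 × 10⁻³ → stable
  165–175 m: −αΔT+βΔS = −(1.7 × 10⁻⁴)(-1.3)+(7.9 × 10⁻⁴)(+11.69) = 9.5 × 10⁻³ → stable
The 7–41 m interval has Δρ < 0: lighter water underlies denser water.

7–41 m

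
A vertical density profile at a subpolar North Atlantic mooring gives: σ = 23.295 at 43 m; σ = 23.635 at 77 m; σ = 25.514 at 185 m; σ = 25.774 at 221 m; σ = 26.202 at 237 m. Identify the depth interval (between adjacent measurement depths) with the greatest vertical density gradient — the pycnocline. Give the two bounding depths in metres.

Compute the density gradient over each adjacent pair:
  43–77 m: Δρ/Δz = 0.340/34 = 0.010 kg m⁻⁴
  77–185 m: Δρ/Δz = 1.879/108 = 0.017 kg m⁻⁴
  185–221 m: Δρ/Δz = 0.260/36 = 7.2 × 10⁻³ kg m⁻⁴
  221–237 m: Δρ/Δz = 0.428/16 = 0.027 kg m⁻⁴
The largest gradient is in the 221–237 m interval — the pycnocline.

221–237 m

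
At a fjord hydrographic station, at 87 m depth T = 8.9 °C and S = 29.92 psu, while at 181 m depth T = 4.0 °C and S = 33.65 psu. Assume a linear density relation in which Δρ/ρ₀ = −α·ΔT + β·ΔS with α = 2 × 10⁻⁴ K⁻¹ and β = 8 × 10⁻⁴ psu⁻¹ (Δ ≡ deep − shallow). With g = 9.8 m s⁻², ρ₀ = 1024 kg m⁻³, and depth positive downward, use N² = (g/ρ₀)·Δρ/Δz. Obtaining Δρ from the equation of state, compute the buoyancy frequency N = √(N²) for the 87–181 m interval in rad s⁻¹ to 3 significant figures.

0.0203 rad s⁻¹

ΔT = -4.9 K, ΔS = +3.73 psu (deep − shallow).
Δρ/ρ₀ = −αΔT + βΔS = 9.80 × 10⁻⁴ + 2.984 × 10⁻³ = 3.964 × 10⁻³, so Δρ ≈ 4.059 kg m⁻³.
N² = (g/ρ₀)·Δρ/Δz = g·(Δρ/ρ₀)/Δz = 9.8 × 3.964 × 10⁻³ / 94 = 4.1327 × 10⁻⁴ s⁻².
N = √(4.1327 × 10⁻⁴) = 0.020329 rad s⁻¹ ≈ 0.0203 rad s⁻¹.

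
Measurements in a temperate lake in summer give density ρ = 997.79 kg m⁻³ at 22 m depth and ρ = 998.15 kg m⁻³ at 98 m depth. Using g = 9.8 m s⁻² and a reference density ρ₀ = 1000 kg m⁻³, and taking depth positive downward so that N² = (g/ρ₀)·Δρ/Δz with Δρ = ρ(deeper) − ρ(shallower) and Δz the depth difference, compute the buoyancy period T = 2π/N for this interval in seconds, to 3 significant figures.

Δρ = 998.15 − 997.79 = 0.36 kg m⁻³ over Δz = 98 − 22 = 76 m.
N² = (9.8/1000) × (0.36/76) = 4.6421 × 10⁻⁵ s⁻².
N = √(4.6421 × 10⁻⁵) = 6.8133 × 10⁻³ rad s⁻¹, so T = 2π/N = 922.19 s ≈ 922 s.
Since Δρ > 0 the layer is stably stratified.

922 s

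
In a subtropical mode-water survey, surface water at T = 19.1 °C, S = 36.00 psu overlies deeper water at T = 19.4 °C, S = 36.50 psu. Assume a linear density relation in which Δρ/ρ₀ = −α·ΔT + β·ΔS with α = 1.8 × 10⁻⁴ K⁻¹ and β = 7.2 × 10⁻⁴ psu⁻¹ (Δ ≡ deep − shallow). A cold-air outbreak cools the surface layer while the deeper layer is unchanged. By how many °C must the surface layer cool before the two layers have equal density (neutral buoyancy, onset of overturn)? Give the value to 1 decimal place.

Neutral buoyancy requires Δρ = 0, i.e. −α(T_deep − T_surf′) + β(S_deep − S_surf) = 0.
T_surf′ = T_deep − (β/α)·ΔS = 19.4 − (7.2 × 10⁻⁴/1.8 × 10⁻⁴)·(+0.50) = 17.400 °C.
Cooling required: 19.1 − (17.400) = 1.700 °C.

1.7 °C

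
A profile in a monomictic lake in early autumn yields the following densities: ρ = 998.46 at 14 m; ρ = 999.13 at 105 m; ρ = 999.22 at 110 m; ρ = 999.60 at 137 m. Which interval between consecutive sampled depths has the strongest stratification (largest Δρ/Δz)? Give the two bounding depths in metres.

Compute the density gradient over each adjacent pair:
  14–105 m: Δρ/Δz = 0.67/91 = 7.4 × 10⁻³ kg m⁻⁴
  105–110 m: Δρ/Δz = 0.09/5 = 0.018 kg m⁻⁴
  110–137 m: Δρ/Δz = 0.38/27 = 0.014 kg m⁻⁴
The largest gradient is in the 105–110 m interval — the pycnocline.

105–110 m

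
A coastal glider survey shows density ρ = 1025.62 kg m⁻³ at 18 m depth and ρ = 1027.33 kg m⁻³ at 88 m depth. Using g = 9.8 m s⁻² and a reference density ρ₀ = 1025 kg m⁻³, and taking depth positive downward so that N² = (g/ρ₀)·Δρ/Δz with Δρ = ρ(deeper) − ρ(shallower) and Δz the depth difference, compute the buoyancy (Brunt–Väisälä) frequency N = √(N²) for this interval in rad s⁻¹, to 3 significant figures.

Δρ = 1027.33 − 1025.62 = 1.71 kg m⁻³ over Δz = 88 − 18 = 70 m.
N² = (9.8/1025) × (1.71/70) = 2.3356 × 10⁻⁴ s⁻².
N = √(2.3356 × 10⁻⁴) = 0.015283 rad s⁻¹ ≈ 0.0153 rad s⁻¹.

0.0153 rad s⁻¹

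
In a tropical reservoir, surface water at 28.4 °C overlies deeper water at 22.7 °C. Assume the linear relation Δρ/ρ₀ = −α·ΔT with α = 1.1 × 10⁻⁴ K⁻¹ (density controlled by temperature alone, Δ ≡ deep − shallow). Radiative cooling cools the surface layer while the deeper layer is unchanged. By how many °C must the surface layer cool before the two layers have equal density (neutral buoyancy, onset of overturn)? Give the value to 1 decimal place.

5.7 °C

With temperature the only control, equal density requires T_surf′ = T_deep.
T_surf′ = 22.7 °C.
Cooling required: 28.4 − 22.7 = 5.7 °C.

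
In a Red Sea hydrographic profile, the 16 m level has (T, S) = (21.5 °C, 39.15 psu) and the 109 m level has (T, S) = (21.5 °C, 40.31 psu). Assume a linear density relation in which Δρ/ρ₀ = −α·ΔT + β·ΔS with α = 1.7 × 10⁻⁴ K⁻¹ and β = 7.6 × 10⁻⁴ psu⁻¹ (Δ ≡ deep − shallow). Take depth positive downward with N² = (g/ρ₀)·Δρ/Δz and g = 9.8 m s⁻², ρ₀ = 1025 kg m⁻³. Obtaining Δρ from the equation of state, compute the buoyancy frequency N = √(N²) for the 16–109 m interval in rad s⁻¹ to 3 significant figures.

9.64 × 10⁻³ rad s⁻¹

ΔT = +0.0 K, ΔS = +1.16 psu (deep − shallow).
Δρ/ρ₀ = −αΔT + βΔS = 0 + 8.816 × 10⁻⁴ = 8.816 × 10⁻⁴, so Δρ ≈ 0.9036 kg m⁻³.
N² = (g/ρ₀)·Δρ/Δz = g·(Δρ/ρ₀)/Δz = 9.8 × 8.816 × 10⁻⁴ / 93 = 9.2900 × 10⁻⁵ s⁻².
N = √(9.2900 × 10⁻⁵) = 9.6385 × 10⁻³ rad s⁻¹ ≈ 9.64 × 10⁻³ rad s⁻¹.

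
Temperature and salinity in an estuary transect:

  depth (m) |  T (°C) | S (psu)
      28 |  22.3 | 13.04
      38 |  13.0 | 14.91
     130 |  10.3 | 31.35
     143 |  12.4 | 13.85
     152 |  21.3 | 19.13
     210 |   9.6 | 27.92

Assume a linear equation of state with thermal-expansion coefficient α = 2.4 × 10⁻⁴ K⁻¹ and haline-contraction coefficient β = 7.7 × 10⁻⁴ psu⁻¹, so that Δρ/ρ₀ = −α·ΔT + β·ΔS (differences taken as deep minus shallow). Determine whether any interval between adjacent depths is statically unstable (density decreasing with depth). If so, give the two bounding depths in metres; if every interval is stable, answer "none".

130–143 m

Evaluate Δρ/ρ₀ = −αΔT + βΔS across each adjacent pair:
  28–38 m: −αΔT+βΔS = −(2.4 × 10⁻⁴)(-9.3)+(7.7 × 10⁻⁴)(+1.87) = 3.7 × 10⁻³ → stable
  38–130 m: −αΔT+βΔS = −(2.4 × 10⁻⁴)(-2.7)+(7.7 × 10⁻⁴)(+16.44) = 0.013 → stable
  130–143 m: −αΔT+βΔS = −(2.4 × 10⁻⁴)(+2.1)+(7.7 × 10⁻⁴)(-17.50) = -0.014 → UNSTABLE
  143–152 m: −αΔT+βΔS = −(2.4 × 10⁻⁴)(+8.9)+(7.7 × 10⁻⁴)(+5.28) = 1.9 × 10⁻³ → stable
  152–210 m: −αΔT+βΔS = −(2.4 × 10⁻⁴)(-11.7)+(7.7 × 10⁻⁴)(+8.79) = 9.6 × 10⁻³ → stable
The 130–143 m interval has Δρ < 0: lighter water underlies denser water.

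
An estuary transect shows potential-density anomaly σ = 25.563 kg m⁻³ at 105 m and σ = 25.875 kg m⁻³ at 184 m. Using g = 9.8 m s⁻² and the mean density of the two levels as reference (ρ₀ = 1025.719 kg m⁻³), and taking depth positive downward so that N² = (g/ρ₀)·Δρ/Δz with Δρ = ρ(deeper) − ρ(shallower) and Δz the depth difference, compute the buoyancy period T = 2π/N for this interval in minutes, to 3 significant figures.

Δρ = 1025.875 − 1025.563 = 0.312 kg m⁻³ over Δz = 184 − 105 = 79 m.
N² = (9.8/1025.719) × (0.312/79) = 3.7733 × 10⁻⁵ s⁻².
N = √(3.7733 × 10⁻⁵) = 6.1427 × 10⁻³ rad s⁻¹, so T = 2π/N = 1.0229 × 10³ s = 17.048 min ≈ 17.0 min.

17.0 min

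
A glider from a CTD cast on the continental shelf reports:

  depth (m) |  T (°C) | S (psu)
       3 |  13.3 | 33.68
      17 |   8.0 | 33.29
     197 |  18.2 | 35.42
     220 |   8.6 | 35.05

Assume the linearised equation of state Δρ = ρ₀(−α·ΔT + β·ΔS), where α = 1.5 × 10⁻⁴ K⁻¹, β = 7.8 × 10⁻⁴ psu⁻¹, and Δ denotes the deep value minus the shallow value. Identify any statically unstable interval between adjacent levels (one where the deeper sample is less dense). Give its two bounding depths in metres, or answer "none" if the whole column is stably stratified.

Evaluate Δρ/ρ₀ = −αΔT + βΔS across each adjacent pair:
  3–17 m: −αΔT+βΔS = −(1.5 × 10⁻⁴)(-5.3)+(7.8 × 10⁻⁴)(-0.39) = 4.9 × 10⁻⁴ → stable
  17–197 m: −αΔT+βΔS = −(1.5 × 10⁻⁴)(+10.2)+(7.8 × 10⁻⁴)(+2.13) = 1.3 × 10⁻⁴ → stable
  197–220 m: −αΔT+βΔS = −(1.5 × 10⁻⁴)(-9.6)+(7.8 × 10⁻⁴)(-0.37) = 1.2 × 10⁻³ → stable
Every interval has Δρ > 0: the column is stably stratified throughout.

none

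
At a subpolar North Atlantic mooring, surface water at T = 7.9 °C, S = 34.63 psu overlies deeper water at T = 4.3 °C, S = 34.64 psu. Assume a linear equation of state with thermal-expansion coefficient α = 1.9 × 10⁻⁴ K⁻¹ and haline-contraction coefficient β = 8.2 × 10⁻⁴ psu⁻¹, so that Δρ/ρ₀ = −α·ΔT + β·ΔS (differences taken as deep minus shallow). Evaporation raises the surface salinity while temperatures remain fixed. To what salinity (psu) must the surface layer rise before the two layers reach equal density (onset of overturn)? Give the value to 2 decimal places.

Neutral buoyancy requires −α(T_deep − T_surf) + β(S_deep − S_surf′) = 0.
S_surf′ = S_deep − (α/β)·ΔT = 34.64 − (1.9 × 10⁻⁴/8.2 × 10⁻⁴)·(-3.6) = 35.4741 psu.
Increase required: 35.4741 − 34.63 = 0.8441 psu.

35.47 psu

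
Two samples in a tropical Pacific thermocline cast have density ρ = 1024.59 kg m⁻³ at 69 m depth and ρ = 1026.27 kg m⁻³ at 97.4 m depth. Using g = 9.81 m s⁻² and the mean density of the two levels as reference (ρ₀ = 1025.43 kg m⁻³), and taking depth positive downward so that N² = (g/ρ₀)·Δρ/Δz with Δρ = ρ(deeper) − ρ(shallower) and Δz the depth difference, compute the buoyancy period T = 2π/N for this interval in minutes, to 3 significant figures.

4.40 min

Δρ = 1026.27 − 1024.59 = 1.68 kg m⁻³ over Δz = 97.4 − 69 = 28.4 m.
N² = (9.81/1025.43) × (1.68/28.4) = 5.6592 × 10⁻⁴ s⁻².
N = √(5.6592 × 10⁻⁴) = 0.023789 rad s⁻¹, so T = 2π/N = 264.12 s = 4.4020 min ≈ 4.40 min.
Since Δρ > 0 the layer is stably stratified.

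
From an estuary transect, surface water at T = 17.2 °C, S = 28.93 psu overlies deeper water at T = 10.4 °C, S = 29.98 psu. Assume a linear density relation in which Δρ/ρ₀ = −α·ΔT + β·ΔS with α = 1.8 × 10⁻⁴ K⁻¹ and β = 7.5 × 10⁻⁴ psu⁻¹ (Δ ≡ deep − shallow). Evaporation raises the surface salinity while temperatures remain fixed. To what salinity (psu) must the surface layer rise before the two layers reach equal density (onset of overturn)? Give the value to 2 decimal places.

31.61 psu

Neutral buoyancy requires −α(T_deep − T_surf) + β(S_deep − S_surf′) = 0.
S_surf′ = S_deep − (α/β)·ΔT = 29.98 − (1.8 × 10⁻⁴/7.5 × 10⁻⁴)·(-6.8) = 31.6120 psu.
Increase required: 31.6120 − 28.93 = 2.6820 psu.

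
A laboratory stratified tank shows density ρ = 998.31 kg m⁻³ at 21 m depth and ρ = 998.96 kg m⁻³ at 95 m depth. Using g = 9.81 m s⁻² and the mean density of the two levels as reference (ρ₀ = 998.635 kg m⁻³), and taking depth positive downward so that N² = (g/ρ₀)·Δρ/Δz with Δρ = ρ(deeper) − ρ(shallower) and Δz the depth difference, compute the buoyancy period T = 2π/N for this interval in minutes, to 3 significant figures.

11.3 min

Δρ = 998.96 − 998.31 = 0.65 kg m⁻³ over Δz = 95 − 21 = 74 m.
N² = (9.81/998.635) × (0.65/74) = 8.6287 × 10⁻⁵ s⁻².
N = √(8.6287 × 10⁻⁵) = 9.2891 × 10⁻³ rad s⁻¹, so T = 2π/N = 676.40 s = 11.273 min ≈ 11.3 min.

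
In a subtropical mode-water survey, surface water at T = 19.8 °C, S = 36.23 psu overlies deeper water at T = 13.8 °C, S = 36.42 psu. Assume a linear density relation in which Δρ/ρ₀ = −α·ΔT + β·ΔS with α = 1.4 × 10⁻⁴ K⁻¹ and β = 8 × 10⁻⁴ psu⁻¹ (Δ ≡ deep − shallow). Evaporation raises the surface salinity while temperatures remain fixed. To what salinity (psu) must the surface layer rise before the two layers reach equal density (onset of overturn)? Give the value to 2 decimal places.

37.47 psu

Neutral buoyancy requires −α(T_deep − T_surf) + β(S_deep − S_surf′) = 0.
S_surf′ = S_deep − (α/β)·ΔT = 36.42 − (1.4 × 10⁻⁴/8 × 10⁻⁴)·(-6.0) = 37.4700 psu.
Increase required: 37.4700 − 36.23 = 1.2400 psu.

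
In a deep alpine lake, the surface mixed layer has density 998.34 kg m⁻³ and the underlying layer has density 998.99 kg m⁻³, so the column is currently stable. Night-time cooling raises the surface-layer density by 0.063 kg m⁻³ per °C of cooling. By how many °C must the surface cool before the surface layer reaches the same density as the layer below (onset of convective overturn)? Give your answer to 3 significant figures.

Density deficit of the surface layer: 998.99 − 998.34 = 0.65 kg m⁻³.
Required change = 0.65 / 0.063 = 10.3 °C.

10.3 °C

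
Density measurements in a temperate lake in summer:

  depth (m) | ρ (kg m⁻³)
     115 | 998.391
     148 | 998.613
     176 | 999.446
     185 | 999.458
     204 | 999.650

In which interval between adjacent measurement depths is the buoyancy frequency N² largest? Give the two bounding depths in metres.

148–176 m

Compute the density gradient over each adjacent pair:
  115–148 m: Δρ/Δz = 0.222/33 = 6.7 × 10⁻³ kg m⁻⁴
  148–176 m: Δρ/Δz = 0.833/28 = 0.030 kg m⁻⁴
  176–185 m: Δρ/Δz = 0.012/9 = 1.3 × 10⁻³ kg m⁻⁴
  185–204 m: Δρ/Δz = 0.192/19 = 0.010 kg m⁻⁴
The largest gradient is in the 148–176 m interval — the pycnocline.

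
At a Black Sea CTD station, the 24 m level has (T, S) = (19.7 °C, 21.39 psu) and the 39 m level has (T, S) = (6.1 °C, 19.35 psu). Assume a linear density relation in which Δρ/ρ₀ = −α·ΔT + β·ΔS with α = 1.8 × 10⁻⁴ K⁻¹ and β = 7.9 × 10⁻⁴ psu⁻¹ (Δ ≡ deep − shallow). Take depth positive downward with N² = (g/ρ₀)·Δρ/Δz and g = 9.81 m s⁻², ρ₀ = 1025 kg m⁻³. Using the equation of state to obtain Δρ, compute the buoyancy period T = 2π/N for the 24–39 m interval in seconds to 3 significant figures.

269 s

ΔT = -13.6 K, ΔS = -2.04 psu (deep − shallow).
Δρ/ρ₀ = −αΔT + βΔS = 2.448 × 10⁻³ − 1.6116 × 10⁻³ = 8.364 × 10⁻⁴, so Δρ ≈ 0.8573 kg m⁻³.
N² = (g/ρ₀)·Δρ/Δz = g·(Δρ/ρ₀)/Δz = 9.81 × 8.364 × 10⁻⁴ / 15 = 5.4701 × 10⁻⁴ s⁻².
N = √(5.4701 × 10⁻⁴) = 0.023388 rad s⁻¹ → T = 2π/N = 268.65 s ≈ 269 s.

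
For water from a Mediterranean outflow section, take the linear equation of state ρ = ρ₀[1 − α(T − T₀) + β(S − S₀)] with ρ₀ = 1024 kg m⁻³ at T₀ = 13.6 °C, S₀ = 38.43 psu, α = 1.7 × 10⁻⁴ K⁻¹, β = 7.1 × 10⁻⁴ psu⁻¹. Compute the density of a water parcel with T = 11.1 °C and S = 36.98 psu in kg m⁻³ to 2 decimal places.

T − T₀ = -2.5 K, S − S₀ = -1.45 psu.
Bracket = 1 − α·(-2.5) + β·(-1.45) = 1 + (-6.045 × 10⁻⁴) = 0.9993955.
ρ = 1024 × 0.9993955 = 1023.38 kg m⁻³.

1023.38 kg m⁻³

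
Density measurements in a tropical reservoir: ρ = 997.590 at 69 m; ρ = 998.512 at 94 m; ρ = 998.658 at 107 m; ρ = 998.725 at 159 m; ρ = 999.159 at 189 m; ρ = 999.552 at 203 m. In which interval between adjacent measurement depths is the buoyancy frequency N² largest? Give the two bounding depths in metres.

Compute the density gradient over each adjacent pair:
  69–94 m: Δρ/Δz = 0.922/25 = 0.037 kg m⁻⁴
  94–107 m: Δρ/Δz = 0.146/13 = 0.011 kg m⁻⁴
  107–159 m: Δρ/Δz = 0.067/52 = 1.3 × 10⁻³ kg m⁻⁴
  159–189 m: Δρ/Δz = 0.434/30 = 0.014 kg m⁻⁴
  189–203 m: Δρ/Δz = 0.393/14 = 0.028 kg m⁻⁴
The largest gradient is in the 69–94 m interval — the pycnocline.

69–94 m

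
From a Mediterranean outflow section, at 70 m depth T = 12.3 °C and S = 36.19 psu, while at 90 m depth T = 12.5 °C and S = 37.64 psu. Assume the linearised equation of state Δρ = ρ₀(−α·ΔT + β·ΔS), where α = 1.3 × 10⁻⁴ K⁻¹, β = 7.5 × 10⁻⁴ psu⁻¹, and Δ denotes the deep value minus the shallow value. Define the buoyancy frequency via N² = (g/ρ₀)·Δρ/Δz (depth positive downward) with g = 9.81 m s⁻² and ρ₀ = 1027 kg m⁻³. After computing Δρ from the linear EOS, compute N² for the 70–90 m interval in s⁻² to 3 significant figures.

ΔT = +0.2 K, ΔS = +1.45 psu (deep − shallow).
Δρ/ρ₀ = −αΔT + βΔS = -2.60 × 10⁻⁵ + 1.0875 × 10⁻³ = 1.0615 × 10⁻³, so Δρ ≈ 1.090 kg m⁻³.
N² = (g/ρ₀)·Δρ/Δz = g·(Δρ/ρ₀)/Δz = 9.81 × 1.0615 × 10⁻³ / 20 = 5.2067 × 10⁻⁴ s⁻² ≈ 5.21 × 10⁻⁴ s⁻².

5.21 × 10⁻⁴ s⁻²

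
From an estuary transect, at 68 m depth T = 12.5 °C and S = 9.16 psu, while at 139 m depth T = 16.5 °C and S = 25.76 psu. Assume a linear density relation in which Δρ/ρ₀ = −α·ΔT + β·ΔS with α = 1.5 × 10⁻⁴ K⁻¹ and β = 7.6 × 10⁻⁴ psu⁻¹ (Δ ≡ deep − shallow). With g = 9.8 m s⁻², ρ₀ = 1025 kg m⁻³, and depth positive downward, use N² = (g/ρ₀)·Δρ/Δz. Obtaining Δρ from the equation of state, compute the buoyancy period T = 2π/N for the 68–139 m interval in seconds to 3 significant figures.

ΔT = +4.0 K, ΔS = +16.60 psu (deep − shallow).
Δρ/ρ₀ = −αΔT + βΔS = -6.00 × 10⁻⁴ + 0.012616 = 0.012016, so Δρ ≈ 12.32 kg m⁻³.
N² = (g/ρ₀)·Δρ/Δz = g·(Δρ/ρ₀)/Δz = 9.8 × 0.012016 / 71 = 1.6585 × 10⁻³ s⁻².
N = √(1.6585 × 10⁻³) = 0.040725 rad s⁻¹ → T = 2π/N = 154.28 s ≈ 154 s.

154 s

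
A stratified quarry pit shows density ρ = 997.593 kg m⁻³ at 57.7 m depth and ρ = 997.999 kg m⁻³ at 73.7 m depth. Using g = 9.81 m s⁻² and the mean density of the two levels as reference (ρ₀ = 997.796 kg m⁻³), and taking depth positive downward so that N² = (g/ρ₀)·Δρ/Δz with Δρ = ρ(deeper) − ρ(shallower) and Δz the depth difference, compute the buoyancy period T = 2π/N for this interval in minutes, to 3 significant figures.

Δρ = 997.999 − 997.593 = 0.406 kg m⁻³ over Δz = 73.7 − 57.7 = 16 m.
N² = (9.81/997.796) × (0.406/16) = 2.4948 × 10⁻⁴ s⁻².
N = √(2.4948 × 10⁻⁴) = 0.015795 rad s⁻¹, so T = 2π/N = 397.80 s = 6.6300 min ≈ 6.63 min.
A positive N² confirms static stability across the interval.

6.63 min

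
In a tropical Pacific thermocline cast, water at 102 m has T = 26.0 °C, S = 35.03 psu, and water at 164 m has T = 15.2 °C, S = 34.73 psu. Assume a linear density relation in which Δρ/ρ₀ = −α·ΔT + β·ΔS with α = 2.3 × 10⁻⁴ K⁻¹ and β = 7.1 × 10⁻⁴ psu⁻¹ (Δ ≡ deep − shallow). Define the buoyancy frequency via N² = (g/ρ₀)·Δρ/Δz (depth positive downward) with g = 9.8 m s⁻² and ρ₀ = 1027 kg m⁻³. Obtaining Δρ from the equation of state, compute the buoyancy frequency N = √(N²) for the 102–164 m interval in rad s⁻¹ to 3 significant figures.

ΔT = -10.8 K, ΔS = -0.30 psu (deep − shallow).
Δρ/ρ₀ = −αΔT + βΔS = 2.484 × 10⁻³ − 2.13 × 10⁻⁴ = 2.271 × 10⁻³, so Δρ ≈ 2.332 kg m⁻³.
N² = (g/ρ₀)·Δρ/Δz = g·(Δρ/ρ₀)/Δz = 9.8 × 2.271 × 10⁻³ / 62 = 3.5896 × 10⁻⁴ s⁻².
N = √(3.5896 × 10⁻⁴) = 0.018946 rad s⁻¹ ≈ 0.0189 rad s⁻¹.

0.0189 rad s⁻¹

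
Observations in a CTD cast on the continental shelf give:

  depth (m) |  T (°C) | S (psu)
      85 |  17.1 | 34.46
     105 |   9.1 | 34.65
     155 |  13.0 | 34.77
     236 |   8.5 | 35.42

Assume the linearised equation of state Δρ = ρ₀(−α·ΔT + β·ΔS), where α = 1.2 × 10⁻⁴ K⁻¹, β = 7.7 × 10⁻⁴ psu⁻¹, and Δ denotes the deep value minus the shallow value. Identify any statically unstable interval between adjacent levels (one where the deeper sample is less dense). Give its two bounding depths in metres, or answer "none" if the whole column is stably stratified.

Evaluate Δρ/ρ₀ = −αΔT + βΔS across each adjacent pair:
  85–105 m: −αΔT+βΔS = −(1.2 × 10⁻⁴)(-8.0)+(7.7 × 10⁻⁴)(+0.19) = 1.1 × 10⁻³ → stable
  105–155 m: −αΔT+βΔS = −(1.2 × 10⁻⁴)(+3.9)+(7.7 × 10⁻⁴)(+0.12) = -3.8 × 10⁻⁴ → UNSTABLE
  155–236 m: −αΔT+βΔS = −(1.2 × 10⁻⁴)(-4.5)+(7.7 × 10⁻⁴)(+0.65) = 1.0 × 10⁻³ → stable
The 105–155 m interval has Δρ < 0: lighter water underlies denser water.

105–155 m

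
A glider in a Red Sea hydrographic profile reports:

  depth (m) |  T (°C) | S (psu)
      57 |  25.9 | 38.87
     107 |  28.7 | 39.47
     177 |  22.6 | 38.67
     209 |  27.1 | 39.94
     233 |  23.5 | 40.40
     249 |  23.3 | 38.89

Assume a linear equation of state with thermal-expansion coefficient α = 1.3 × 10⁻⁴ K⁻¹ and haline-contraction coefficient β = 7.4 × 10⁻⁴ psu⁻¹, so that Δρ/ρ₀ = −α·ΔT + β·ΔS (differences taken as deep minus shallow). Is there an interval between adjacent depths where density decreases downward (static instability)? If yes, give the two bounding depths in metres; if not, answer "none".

Evaluate Δρ/ρ₀ = −αΔT + βΔS across each adjacent pair:
  57–107 m: −αΔT+βΔS = −(1.3 × 10⁻⁴)(+2.8)+(7.4 × 10⁻⁴)(+0.60) = 8.0 × 10⁻⁵ → stable
  107–177 m: −αΔT+βΔS = −(1.3 × 10⁻⁴)(-6.1)+(7.4 × 10⁻⁴)(-0.80) = 2.0 × 10⁻⁴ → stable
  177–209 m: −αΔT+βΔS = −(1.3 × 10⁻⁴)(+4.5)+(7.4 × 10⁻⁴)(+1.27) = 3.5 × 10⁻⁴ → stable
  209–233 m: −αΔT+βΔS = −(1.3 × 10⁻⁴)(-3.6)+(7.4 × 10⁻⁴)(+0.46) = 8.1 × 10⁻⁴ → stable
  233–249 m: −αΔT+βΔS = −(1.3 × 10⁻⁴)(-0.2)+(7.4 × 10⁻⁴)(-1.51) = -1.1 × 10⁻³ → UNSTABLE
The 233–249 m interval has Δρ < 0: lighter water underlies denser water.

233–249 m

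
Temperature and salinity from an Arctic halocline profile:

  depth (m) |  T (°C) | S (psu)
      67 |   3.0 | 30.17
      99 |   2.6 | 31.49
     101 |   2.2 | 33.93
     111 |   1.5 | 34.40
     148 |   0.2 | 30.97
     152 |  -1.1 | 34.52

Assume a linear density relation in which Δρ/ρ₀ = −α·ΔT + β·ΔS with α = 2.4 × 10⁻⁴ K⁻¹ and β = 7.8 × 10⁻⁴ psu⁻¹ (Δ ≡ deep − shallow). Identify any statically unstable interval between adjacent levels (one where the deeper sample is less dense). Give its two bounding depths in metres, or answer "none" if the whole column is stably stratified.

111–148 m

Evaluate Δρ/ρ₀ = −αΔT + βΔS across each adjacent pair:
  67–99 m: −αΔT+βΔS = −(2.4 × 10⁻⁴)(-0.4)+(7.8 × 10⁻⁴)(+1.32) = 1.1 × 10⁻³ → stable
  99–101 m: −αΔT+βΔS = −(2.4 × 10⁻⁴)(-0.4)+(7.8 × 10⁻⁴)(+2.44) = 2.0 × 10⁻³ → stable
  101–111 m: −αΔT+βΔS = −(2.4 × 10⁻⁴)(-0.7)+(7.8 × 10⁻⁴)(+0.47) = 5.3 × 10⁻⁴ → stable
  111–148 m: −αΔT+βΔS = −(2.4 × 10⁻⁴)(-1.3)+(7.8 × 10⁻⁴)(-3.43) = -2.4 × 10⁻³ → UNSTABLE
  148–152 m: −αΔT+βΔS = −(2.4 × 10⁻⁴)(-1.3)+(7.8 × 10⁻⁴)(+3.55) = 3.1 × 10⁻³ → stable
The 111–148 m interval has Δρ < 0: lighter water underlies denser water.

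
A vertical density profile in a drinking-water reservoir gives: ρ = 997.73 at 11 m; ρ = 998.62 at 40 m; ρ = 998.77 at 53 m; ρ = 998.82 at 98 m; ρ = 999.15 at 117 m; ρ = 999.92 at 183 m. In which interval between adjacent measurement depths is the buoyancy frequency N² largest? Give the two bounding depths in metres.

11–40 m

Compute the density gradient over each adjacent pair:
  11–40 m: Δρ/Δz = 0.89/29 = 0.031 kg m⁻⁴
  40–53 m: Δρ/Δz = 0.15/13 = 0.012 kg m⁻⁴
  53–98 m: Δρ/Δz = 0.05/45 = 1.1 × 10⁻³ kg m⁻⁴
  98–117 m: Δρ/Δz = 0.33/19 = 0.017 kg m⁻⁴
  117–183 m: Δρ/Δz = 0.77/66 = 0.012 kg m⁻⁴
The largest gradient is in the 11–40 m interval — the pycnocline.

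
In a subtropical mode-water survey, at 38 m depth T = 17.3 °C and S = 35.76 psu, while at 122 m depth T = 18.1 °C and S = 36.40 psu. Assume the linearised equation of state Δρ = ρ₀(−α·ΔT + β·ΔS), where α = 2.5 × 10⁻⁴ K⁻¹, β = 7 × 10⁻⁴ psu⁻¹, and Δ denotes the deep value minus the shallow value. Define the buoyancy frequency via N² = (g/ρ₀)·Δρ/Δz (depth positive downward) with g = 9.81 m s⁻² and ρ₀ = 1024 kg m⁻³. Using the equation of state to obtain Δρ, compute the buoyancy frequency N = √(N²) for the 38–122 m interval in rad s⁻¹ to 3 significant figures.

ΔT = +0.8 K, ΔS = +0.64 psu (deep − shallow).
Δρ/ρ₀ = −αΔT + βΔS = -2.00 × 10⁻⁴ + 4.48 × 10⁻⁴ = 2.48 × 10⁻⁴, so Δρ ≈ 0.2540 kg m⁻³.
N² = (g/ρ₀)·Δρ/Δz = g·(Δρ/ρ₀)/Δz = 9.81 × 2.48 × 10⁻⁴ / 84 = 2.8963 × 10⁻⁵ s⁻².
N = √(2.8963 × 10⁻⁵) = 5.3817 × 10⁻³ rad s⁻¹ ≈ 5.38 × 10⁻³ rad s⁻¹.

5.38 × 10⁻³ rad s⁻¹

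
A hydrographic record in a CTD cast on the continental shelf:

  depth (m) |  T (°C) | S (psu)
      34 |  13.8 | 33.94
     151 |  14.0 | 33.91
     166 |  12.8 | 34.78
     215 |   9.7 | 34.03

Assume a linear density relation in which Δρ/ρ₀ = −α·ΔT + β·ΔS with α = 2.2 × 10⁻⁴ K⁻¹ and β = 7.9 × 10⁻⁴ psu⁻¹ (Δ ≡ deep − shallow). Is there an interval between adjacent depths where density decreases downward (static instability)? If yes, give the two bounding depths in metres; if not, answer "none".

Evaluate Δρ/ρ₀ = −αΔT + βΔS across each adjacent pair:
  34–151 m: −αΔT+βΔS = −(2.2 × 10⁻⁴)(+0.2)+(7.9 × 10⁻⁴)(-0.03) = -6.8 × 10⁻⁵ → UNSTABLE
  151–166 m: −αΔT+βΔS = −(2.2 × 10⁻⁴)(-1.2)+(7.9 × 10⁻⁴)(+0.87) = 9.5 × 10⁻⁴ → stable
  166–215 m: −αΔT+βΔS = −(2.2 × 10⁻⁴)(-3.1)+(7.9 × 10⁻⁴)(-0.75) = 9.0 × 10⁻⁵ → stable
The 34–151 m interval has Δρ < 0: lighter water underlies denser water.

34–151 m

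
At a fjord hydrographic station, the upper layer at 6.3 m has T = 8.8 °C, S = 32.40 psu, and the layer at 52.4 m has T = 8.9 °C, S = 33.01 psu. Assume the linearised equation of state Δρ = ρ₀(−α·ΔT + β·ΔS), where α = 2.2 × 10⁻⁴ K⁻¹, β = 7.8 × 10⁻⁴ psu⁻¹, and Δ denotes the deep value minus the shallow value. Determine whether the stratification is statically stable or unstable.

ΔT = 8.9 − 8.8 = +0.1 K and ΔS = 33.01 − 32.40 = +0.61 psu (deep − shallow).
−αΔT = -2.20 × 10⁻⁵; βΔS = 4.758 × 10⁻⁴; sum Δρ/ρ₀ = 4.538 × 10⁻⁴.
Δρ/ρ₀ > 0, so Δρ > 0: deeper water is denser → statically stable.

stable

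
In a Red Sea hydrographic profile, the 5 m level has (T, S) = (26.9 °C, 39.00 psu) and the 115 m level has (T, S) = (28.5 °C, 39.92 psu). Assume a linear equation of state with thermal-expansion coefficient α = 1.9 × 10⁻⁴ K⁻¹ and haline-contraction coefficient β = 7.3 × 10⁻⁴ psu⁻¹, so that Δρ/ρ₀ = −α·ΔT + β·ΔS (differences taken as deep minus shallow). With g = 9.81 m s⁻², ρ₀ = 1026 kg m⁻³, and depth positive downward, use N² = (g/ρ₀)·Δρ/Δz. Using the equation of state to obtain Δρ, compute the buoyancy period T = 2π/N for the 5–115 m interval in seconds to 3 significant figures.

ΔT = +1.6 K, ΔS = +0.92 psu (deep − shallow).
Δρ/ρ₀ = −αΔT + βΔS = -3.04 × 10⁻⁴ + 6.716 × 10⁻⁴ = 3.676 × 10⁻⁴, so Δρ ≈ 0.3772 kg m⁻³.
N² = (g/ρ₀)·Δρ/Δz = g·(Δρ/ρ₀)/Δz = 9.81 × 3.676 × 10⁻⁴ / 110 = 3.2783 × 10⁻⁵ s⁻².
N = √(3.2783 × 10⁻⁵) = 5.7256 × 10⁻³ rad s⁻¹ → T = 2π/N = 1.0974 × 10³ s ≈ 1.10 × 10³ s.

1.10 × 10³ s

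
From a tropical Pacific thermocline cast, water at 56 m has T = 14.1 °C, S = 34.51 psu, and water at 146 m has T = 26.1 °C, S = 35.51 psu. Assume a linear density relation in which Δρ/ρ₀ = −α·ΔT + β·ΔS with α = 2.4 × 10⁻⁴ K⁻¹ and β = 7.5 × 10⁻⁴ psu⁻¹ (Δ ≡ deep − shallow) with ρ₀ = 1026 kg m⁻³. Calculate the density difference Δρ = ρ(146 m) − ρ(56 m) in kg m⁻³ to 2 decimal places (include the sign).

ΔT = +12.0 K, ΔS = +1.00 psu (deep − shallow).
Δρ/ρ₀ = −(2.4 × 10⁻⁴)(+12.0) + (7.5 × 10⁻⁴)(+1.00) = -2.13 × 10⁻³.
Δρ = 1026 × (-2.13 × 10⁻³) = -2.19 kg m⁻³.
Negative Δρ: lighter below, statically unstable.

-2.19 kg m⁻³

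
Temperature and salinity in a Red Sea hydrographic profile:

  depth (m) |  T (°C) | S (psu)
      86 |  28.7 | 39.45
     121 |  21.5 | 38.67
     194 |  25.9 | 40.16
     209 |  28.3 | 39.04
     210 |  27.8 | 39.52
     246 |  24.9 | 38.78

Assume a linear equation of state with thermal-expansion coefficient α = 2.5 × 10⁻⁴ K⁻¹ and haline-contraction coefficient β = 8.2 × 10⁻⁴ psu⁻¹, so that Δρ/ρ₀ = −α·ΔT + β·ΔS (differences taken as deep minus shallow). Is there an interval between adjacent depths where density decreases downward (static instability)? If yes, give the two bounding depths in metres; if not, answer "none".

Evaluate Δρ/ρ₀ = −αΔT + βΔS across each adjacent pair:
  86–121 m: −αΔT+βΔS = −(2.5 × 10⁻⁴)(-7.2)+(8.2 × 10⁻⁴)(-0.78) = 1.2 × 10⁻³ → stable
  121–194 m: −αΔT+βΔS = −(2.5 × 10⁻⁴)(+4.4)+(8.2 × 10⁻⁴)(+1.49) = 1.2 × 10⁻⁴ → stable
  194–209 m: −αΔT+βΔS = −(2.5 × 10⁻⁴)(+2.4)+(8.2 × 10⁻⁴)(-1.12) = -1.5 × 10⁻³ → UNSTABLE
  209–210 m: −αΔT+βΔS = −(2.5 × 10⁻⁴)(-0.5)+(8.2 × 10⁻⁴)(+0.48) = 5.2 × 10⁻⁴ → stable
  210–246 m: −αΔT+βΔS = −(2.5 × 10⁻⁴)(-2.9)+(8.2 × 10⁻⁴)(-0.74) = 1.2 × 10⁻⁴ → stable
The 194–209 m interval has Δρ < 0: lighter water underlies denser water.

194–209 m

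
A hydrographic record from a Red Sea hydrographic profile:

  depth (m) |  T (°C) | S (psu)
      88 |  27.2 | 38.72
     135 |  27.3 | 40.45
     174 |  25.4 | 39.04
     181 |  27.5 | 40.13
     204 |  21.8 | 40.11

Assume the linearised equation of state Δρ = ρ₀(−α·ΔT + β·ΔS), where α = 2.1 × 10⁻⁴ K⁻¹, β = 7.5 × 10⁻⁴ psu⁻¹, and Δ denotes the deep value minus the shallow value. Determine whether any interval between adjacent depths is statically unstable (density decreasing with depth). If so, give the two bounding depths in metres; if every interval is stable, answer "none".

Evaluate Δρ/ρ₀ = −αΔT + βΔS across each adjacent pair:
  88–135 m: −αΔT+βΔS = −(2.1 × 10⁻⁴)(+0.1)+(7.5 × 10⁻⁴)(+1.73) = 1.3 × 10⁻³ → stable
  135–174 m: −αΔT+βΔS = −(2.1 × 10⁻⁴)(-1.9)+(7.5 × 10⁻⁴)(-1.41) = -6.6 × 10⁻⁴ → UNSTABLE
  174–181 m: −αΔT+βΔS = −(2.1 × 10⁻⁴)(+2.1)+(7.5 × 10⁻⁴)(+1.09) = 3.8 × 10⁻⁴ → stable
  181–204 m: −αΔT+βΔS = −(2.1 × 10⁻⁴)(-5.7)+(7.5 × 10⁻⁴)(-0.02) = 1.2 × 10⁻³ → stable
The 135–174 m interval has Δρ < 0: lighter water underlies denser water.

135–174 m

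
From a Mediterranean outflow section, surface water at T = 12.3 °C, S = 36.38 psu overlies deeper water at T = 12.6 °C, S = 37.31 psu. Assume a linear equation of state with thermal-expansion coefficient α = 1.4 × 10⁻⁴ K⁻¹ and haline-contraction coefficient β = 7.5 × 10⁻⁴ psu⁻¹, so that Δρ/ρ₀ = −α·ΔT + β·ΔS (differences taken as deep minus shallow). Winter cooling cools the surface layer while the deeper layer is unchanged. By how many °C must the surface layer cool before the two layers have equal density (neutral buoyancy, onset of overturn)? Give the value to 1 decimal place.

4.7 °C

Neutral buoyancy requires Δρ = 0, i.e. −α(T_deep − T_surf′) + β(S_deep − S_surf) = 0.
T_surf′ = T_deep − (β/α)·ΔS = 12.6 − (7.5 × 10⁻⁴/1.4 × 10⁻⁴)·(+0.93) = 7.618 °C.
Cooling required: 12.3 − (7.618) = 4.682 °C.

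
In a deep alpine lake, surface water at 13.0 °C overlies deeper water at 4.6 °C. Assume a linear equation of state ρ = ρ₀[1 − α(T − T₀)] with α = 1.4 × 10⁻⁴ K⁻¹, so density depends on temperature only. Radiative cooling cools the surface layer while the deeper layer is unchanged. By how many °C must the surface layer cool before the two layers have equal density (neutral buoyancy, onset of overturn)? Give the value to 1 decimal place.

8.4 °C

With temperature the only control, equal density requires T_surf′ = T_deep.
T_surf′ = 4.6 °C.
Cooling required: 13.0 − 4.6 = 8.4 °C.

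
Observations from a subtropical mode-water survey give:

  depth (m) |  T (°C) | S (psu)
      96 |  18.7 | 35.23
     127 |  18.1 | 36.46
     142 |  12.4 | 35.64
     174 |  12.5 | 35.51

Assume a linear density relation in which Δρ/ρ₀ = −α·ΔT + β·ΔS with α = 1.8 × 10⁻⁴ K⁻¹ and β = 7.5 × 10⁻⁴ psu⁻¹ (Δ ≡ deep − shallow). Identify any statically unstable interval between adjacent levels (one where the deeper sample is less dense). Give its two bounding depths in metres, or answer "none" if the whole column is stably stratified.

142–174 m

Evaluate Δρ/ρ₀ = −αΔT + βΔS across each adjacent pair:
  96–127 m: −αΔT+βΔS = −(1.8 × 10⁻⁴)(-0.6)+(7.5 × 10⁻⁴)(+1.23) = 1.0 × 10⁻³ → stable
  127–142 m: −αΔT+βΔS = −(1.8 × 10⁻⁴)(-5.7)+(7.5 × 10⁻⁴)(-0.82) = 4.1 × 10⁻⁴ → stable
  142–174 m: −αΔT+βΔS = −(1.8 × 10⁻⁴)(+0.1)+(7.5 × 10⁻⁴)(-0.13) = -1.2 × 10⁻⁴ → UNSTABLE
The 142–174 m interval has Δρ < 0: lighter water underlies denser water.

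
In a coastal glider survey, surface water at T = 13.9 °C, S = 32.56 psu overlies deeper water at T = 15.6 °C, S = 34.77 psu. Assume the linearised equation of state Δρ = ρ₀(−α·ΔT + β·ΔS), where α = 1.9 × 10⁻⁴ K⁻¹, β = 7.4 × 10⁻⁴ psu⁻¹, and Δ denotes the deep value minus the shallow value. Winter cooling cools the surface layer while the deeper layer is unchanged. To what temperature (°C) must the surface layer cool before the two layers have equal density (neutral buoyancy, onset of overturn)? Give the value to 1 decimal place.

Neutral buoyancy requires Δρ = 0, i.e. −α(T_deep − T_surf′) + β(S_deep − S_surf) = 0.
T_surf′ = T_deep − (β/α)·ΔS = 15.6 − (7.4 × 10⁻⁴/1.9 × 10⁻⁴)·(+2.21) = 6.993 °C.
Cooling required: 13.9 − (6.993) = 6.907 °C.

7.0 °C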